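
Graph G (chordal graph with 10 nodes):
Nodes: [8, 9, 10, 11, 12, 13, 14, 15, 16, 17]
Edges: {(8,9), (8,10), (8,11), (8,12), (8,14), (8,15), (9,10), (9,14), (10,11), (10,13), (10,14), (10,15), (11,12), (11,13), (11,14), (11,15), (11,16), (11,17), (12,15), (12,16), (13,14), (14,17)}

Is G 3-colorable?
No, G is not 3-colorable

The clique on vertices [8, 9, 10, 14] has size 4 > 3, so it alone needs 4 colors.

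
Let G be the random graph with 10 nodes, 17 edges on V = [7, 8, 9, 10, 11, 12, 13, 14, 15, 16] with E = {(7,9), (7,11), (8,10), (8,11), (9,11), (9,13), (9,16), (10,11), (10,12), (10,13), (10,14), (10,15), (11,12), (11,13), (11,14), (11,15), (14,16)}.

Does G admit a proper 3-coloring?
A valid 3-coloring: color 1: [11, 16]; color 2: [9, 10]; color 3: [7, 8, 12, 13, 14, 15].
(χ(G) = 3 ≤ 3.)

Yes, G is 3-colorable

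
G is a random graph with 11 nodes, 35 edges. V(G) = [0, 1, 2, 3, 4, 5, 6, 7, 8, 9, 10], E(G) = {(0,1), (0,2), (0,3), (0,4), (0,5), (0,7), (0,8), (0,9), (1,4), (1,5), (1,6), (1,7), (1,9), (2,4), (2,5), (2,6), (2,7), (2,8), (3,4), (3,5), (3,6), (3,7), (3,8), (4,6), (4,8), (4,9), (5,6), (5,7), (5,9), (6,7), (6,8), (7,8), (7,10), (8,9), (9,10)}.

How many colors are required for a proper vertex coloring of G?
Clique number ω(G) = 4 (lower bound: χ ≥ ω).
Suppose a proper 4-coloring c exists. The clique [0, 1, 4, 9] takes 4 distinct colors; by symmetry let c(0) = 1, c(1) = 2, c(4) = 3, c(9) = 4.
- Vertex 5: neighbors [0, 1, 9] already have colors [1, 2, 4] ⇒ c(5) = 3.
- Vertex 7: neighbors [0, 1, 5] already have colors [1, 2, 3] ⇒ c(7) = 4.
- Vertex 6: neighbors [1, 4, 7] already have colors [2, 3, 4] ⇒ c(6) = 1.
- Vertex 8: neighbors [0, 4, 7] already have colors [1, 3, 4] ⇒ c(8) = 2.
- Vertex 2: neighbors [0, 8, 4, 7] already have colors [1, 2, 3, 4] — all 4 colors blocked. Contradiction.
The forced assignments end in a contradiction, so G has no proper 4-coloring (χ ≥ 5).
The coloring below uses 5 colors, so χ(G) = 5.
A valid 5-coloring: color 1: [4, 7]; color 2: [0, 6, 10]; color 3: [5, 8]; color 4: [2, 3, 9]; color 5: [1].

χ(G) = 5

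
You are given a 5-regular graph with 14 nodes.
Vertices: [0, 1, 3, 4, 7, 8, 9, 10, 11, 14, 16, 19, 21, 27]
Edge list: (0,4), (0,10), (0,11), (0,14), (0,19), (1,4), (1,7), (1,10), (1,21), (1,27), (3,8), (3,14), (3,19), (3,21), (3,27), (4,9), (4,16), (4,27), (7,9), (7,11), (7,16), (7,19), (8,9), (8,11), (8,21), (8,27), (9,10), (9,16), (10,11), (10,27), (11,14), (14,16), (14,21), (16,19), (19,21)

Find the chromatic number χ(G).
Clique number ω(G) = 3 (lower bound: χ ≥ ω).
Suppose a proper 3-coloring c exists. The clique [0, 10, 11] takes 3 distinct colors; by symmetry let c(0) = 1, c(10) = 2, c(11) = 3.
- Vertex 14: neighbors [0, 11] already have colors [1, 3] ⇒ c(14) = 2.
- Vertex 1: neighbors [10] already have colors [2]; try each remaining color.
- Case c(1) = 1:
  - Vertex 7: neighbors [1, 11] already have colors [1, 3] ⇒ c(7) = 2.
  - Vertex 19: neighbors [0, 7] already have colors [1, 2] ⇒ c(19) = 3.
  - Vertex 21: neighbors [1, 14, 19] already have colors [1, 2, 3] — all 3 colors blocked. Contradiction.
- Case c(1) = 3:
  - Vertex 4: neighbors [0, 1] already have colors [1, 3] ⇒ c(4) = 2.
  - Vertex 21: neighbors [14, 1] already have colors [2, 3] ⇒ c(21) = 1.
  - Vertex 3: neighbors [21, 14] already have colors [1, 2] ⇒ c(3) = 3.
  - Vertex 8: neighbors [21, 3] already have colors [1, 3] ⇒ c(8) = 2.
  - Vertex 19: neighbors [0, 3] already have colors [1, 3] ⇒ c(19) = 2.
  - Vertex 7: neighbors [19, 1] already have colors [2, 3] ⇒ c(7) = 1.
  - Vertex 9: neighbors [7, 4] already have colors [1, 2] ⇒ c(9) = 3.
  - Vertex 16: neighbors [7, 4, 9] already have colors [1, 2, 3] — all 3 colors blocked. Contradiction.
Every case ends in a contradiction, so G has no proper 3-coloring (χ ≥ 4).
The coloring below uses 4 colors, so χ(G) = 4.
A valid 4-coloring: color 1: [1, 3, 11, 16]; color 2: [4, 8, 10, 14, 19]; color 3: [0, 9, 21, 27]; color 4: [7].

χ(G) = 4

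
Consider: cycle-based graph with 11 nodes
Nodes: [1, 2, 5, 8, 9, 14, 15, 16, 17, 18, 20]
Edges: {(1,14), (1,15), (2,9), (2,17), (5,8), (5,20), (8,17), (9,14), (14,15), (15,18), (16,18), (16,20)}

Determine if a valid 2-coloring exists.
The clique on vertices [1, 14, 15] has size 3 > 2, so it alone needs 3 colors.

No, G is not 2-colorable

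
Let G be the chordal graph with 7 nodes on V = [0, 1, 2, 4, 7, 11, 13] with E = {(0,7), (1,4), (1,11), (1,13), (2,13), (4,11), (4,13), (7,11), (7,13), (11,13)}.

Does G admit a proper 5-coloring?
A valid 5-coloring: color 1: [0, 13]; color 2: [2, 11]; color 3: [1, 7]; color 4: [4].
(χ(G) = 4 ≤ 5.)

Yes, G is 5-colorable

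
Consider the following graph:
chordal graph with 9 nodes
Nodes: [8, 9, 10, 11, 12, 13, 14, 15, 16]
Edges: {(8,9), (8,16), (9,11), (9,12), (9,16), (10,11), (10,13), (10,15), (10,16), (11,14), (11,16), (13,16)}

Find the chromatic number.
Clique number ω(G) = 3 (lower bound: χ ≥ ω).
The clique on [8, 9, 16] has size 3, forcing χ ≥ 3, and the coloring below uses 3 colors, so χ(G) = 3.
A valid 3-coloring: color 1: [12, 14, 15, 16]; color 2: [9, 10]; color 3: [8, 11, 13].

χ(G) = 3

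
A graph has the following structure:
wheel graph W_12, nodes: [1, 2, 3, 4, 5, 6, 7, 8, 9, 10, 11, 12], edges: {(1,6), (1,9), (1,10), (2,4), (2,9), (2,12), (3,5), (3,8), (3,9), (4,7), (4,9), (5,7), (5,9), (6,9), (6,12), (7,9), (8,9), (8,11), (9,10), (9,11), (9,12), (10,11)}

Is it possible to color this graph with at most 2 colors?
The clique on vertices [1, 9, 10] has size 3 > 2, so it alone needs 3 colors.

No, G is not 2-colorable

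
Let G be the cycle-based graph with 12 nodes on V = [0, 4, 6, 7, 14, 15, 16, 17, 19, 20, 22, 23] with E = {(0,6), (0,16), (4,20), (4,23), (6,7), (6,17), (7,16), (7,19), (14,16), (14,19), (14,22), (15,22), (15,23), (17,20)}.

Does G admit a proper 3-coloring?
Yes, G is 3-colorable

A valid 3-coloring: color 1: [6, 16, 19, 20, 22, 23]; color 2: [0, 4, 7, 14, 15, 17].
(χ(G) = 2 ≤ 3.)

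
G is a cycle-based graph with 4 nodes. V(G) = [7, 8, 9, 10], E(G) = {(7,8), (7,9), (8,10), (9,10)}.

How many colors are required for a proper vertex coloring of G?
χ(G) = 2

Clique number ω(G) = 2 (lower bound: χ ≥ ω).
The graph is bipartite (no odd cycle), so 2 colors suffice: χ(G) = 2.
A valid 2-coloring: color 1: [8, 9]; color 2: [7, 10].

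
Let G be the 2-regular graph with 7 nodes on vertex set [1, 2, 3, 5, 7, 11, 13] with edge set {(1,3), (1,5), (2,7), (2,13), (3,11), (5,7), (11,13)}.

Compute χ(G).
Clique number ω(G) = 2 (lower bound: χ ≥ ω).
Odd cycle [1, 5, 7, 2, 13, 11, 3] needs 3 colors (χ ≥ 3).
The coloring below uses 3 colors, so χ(G) = 3.
A valid 3-coloring: color 1: [2, 5, 11]; color 2: [3, 7, 13]; color 3: [1].

χ(G) = 3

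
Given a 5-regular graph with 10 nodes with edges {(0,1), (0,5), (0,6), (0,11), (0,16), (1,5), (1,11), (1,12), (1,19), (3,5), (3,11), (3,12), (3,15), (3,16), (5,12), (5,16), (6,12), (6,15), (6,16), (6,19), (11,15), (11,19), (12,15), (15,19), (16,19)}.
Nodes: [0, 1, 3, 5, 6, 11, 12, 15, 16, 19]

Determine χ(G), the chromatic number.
Clique number ω(G) = 3 (lower bound: χ ≥ ω).
Odd cycle [16, 0, 1, 12, 3] needs 3 colors (χ ≥ 3).
Vertex 5 is adjacent to every vertex of [0, 1, 3, 12, 16], which already need 3 colors among themselves, so 5 needs a new color (χ ≥ 4).
The coloring below uses 4 colors, so χ(G) = 4.
A valid 4-coloring: color 1: [0, 12, 19]; color 2: [5, 6, 11]; color 3: [1, 15, 16]; color 4: [3].

χ(G) = 4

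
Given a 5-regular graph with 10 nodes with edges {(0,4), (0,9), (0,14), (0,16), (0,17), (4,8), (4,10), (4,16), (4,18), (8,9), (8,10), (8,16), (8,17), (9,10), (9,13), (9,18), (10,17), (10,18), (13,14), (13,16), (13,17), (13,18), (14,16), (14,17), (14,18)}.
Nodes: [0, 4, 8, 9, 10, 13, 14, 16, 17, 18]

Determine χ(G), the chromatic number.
χ(G) = 4

Clique number ω(G) = 3 (lower bound: χ ≥ ω).
Suppose a proper 3-coloring c exists. The clique [0, 4, 16] takes 3 distinct colors; by symmetry let c(0) = 1, c(4) = 2, c(16) = 3.
- Vertex 8: neighbors [4, 16] already have colors [2, 3] ⇒ c(8) = 1.
- Vertex 10: neighbors [8, 4] already have colors [1, 2] ⇒ c(10) = 3.
- Vertex 14: neighbors [0, 16] already have colors [1, 3] ⇒ c(14) = 2.
- Vertex 17: neighbors [0, 14, 10] already have colors [1, 2, 3] — all 3 colors blocked. Contradiction.
The forced assignments end in a contradiction, so G has no proper 3-coloring (χ ≥ 4).
The coloring below uses 4 colors, so χ(G) = 4.
A valid 4-coloring: color 1: [16, 17, 18]; color 2: [0, 10, 13]; color 3: [4, 9, 14]; color 4: [8].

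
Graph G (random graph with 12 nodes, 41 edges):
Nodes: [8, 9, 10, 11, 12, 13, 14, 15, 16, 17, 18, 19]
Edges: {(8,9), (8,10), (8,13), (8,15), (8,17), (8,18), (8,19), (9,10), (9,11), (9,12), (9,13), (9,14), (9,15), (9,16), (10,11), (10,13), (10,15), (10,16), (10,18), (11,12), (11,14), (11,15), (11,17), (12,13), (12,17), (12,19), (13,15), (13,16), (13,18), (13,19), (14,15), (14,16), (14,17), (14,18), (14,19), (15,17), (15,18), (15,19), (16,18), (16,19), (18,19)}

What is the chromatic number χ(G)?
χ(G) = 5

Clique number ω(G) = 5 (lower bound: χ ≥ ω).
The clique on [8, 9, 10, 13, 15] has size 5, forcing χ ≥ 5, and the coloring below uses 5 colors, so χ(G) = 5.
A valid 5-coloring: color 1: [12, 15, 16]; color 2: [11, 13]; color 3: [9, 17, 18]; color 4: [8, 14]; color 5: [10, 19].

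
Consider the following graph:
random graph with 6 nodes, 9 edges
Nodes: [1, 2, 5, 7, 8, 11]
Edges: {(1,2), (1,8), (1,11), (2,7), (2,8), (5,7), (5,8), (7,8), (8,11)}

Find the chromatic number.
Clique number ω(G) = 3 (lower bound: χ ≥ ω).
The clique on [1, 2, 8] has size 3, forcing χ ≥ 3, and the coloring below uses 3 colors, so χ(G) = 3.
A valid 3-coloring: color 1: [8]; color 2: [2, 5, 11]; color 3: [1, 7].

χ(G) = 3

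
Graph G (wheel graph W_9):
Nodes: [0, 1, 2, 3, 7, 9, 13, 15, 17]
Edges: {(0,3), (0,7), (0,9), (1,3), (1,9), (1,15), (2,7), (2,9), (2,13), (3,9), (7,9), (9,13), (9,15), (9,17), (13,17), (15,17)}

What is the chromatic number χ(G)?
χ(G) = 3

Clique number ω(G) = 3 (lower bound: χ ≥ ω).
The clique on [0, 3, 9] has size 3, forcing χ ≥ 3, and the coloring below uses 3 colors, so χ(G) = 3.
A valid 3-coloring: color 1: [9]; color 2: [0, 1, 2, 17]; color 3: [3, 7, 13, 15].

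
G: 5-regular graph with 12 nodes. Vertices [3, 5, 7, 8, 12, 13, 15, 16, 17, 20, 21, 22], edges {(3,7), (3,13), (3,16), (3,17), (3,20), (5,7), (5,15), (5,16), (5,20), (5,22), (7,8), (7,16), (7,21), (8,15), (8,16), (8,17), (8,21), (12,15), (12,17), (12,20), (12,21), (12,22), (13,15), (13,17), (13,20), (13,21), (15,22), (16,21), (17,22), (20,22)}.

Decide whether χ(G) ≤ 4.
Yes, G is 4-colorable

A valid 4-coloring: color 1: [3, 5, 8, 12]; color 2: [21, 22]; color 3: [7, 15, 17, 20]; color 4: [13, 16].
(χ(G) = 4 ≤ 4.)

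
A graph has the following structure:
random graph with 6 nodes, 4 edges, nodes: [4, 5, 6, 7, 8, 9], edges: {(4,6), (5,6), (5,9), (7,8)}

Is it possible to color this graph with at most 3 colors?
A valid 3-coloring: color 1: [4, 5, 7]; color 2: [6, 8, 9].
(χ(G) = 2 ≤ 3.)

Yes, G is 3-colorable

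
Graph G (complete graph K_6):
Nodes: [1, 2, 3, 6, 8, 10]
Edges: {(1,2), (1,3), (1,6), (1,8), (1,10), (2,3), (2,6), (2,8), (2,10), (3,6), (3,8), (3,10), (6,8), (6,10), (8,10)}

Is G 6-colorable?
Yes, G is 6-colorable

A valid 6-coloring: color 1: [8]; color 2: [1]; color 3: [2]; color 4: [6]; color 5: [10]; color 6: [3].
(χ(G) = 6 ≤ 6.)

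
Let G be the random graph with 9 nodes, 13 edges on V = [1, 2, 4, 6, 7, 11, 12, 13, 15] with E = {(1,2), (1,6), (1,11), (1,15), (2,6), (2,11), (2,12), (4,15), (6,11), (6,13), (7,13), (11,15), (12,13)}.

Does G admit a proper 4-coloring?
Yes, G is 4-colorable

A valid 4-coloring: color 1: [1, 4, 13]; color 2: [2, 7, 15]; color 3: [6, 12]; color 4: [11].
(χ(G) = 4 ≤ 4.)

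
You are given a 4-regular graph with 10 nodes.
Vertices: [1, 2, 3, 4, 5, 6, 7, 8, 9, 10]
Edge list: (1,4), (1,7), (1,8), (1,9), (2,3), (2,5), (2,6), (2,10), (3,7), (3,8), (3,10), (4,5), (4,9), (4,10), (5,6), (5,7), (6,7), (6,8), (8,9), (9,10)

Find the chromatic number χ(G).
χ(G) = 3

Clique number ω(G) = 3 (lower bound: χ ≥ ω).
The clique on [1, 8, 9] has size 3, forcing χ ≥ 3, and the coloring below uses 3 colors, so χ(G) = 3.
A valid 3-coloring: color 1: [3, 5, 9]; color 2: [2, 4, 7, 8]; color 3: [1, 6, 10].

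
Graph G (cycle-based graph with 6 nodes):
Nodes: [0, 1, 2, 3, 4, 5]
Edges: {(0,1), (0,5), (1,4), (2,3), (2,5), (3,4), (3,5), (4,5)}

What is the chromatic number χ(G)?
Clique number ω(G) = 3 (lower bound: χ ≥ ω).
The clique on [2, 3, 5] has size 3, forcing χ ≥ 3, and the coloring below uses 3 colors, so χ(G) = 3.
A valid 3-coloring: color 1: [1, 5]; color 2: [0, 2, 4]; color 3: [3].

χ(G) = 3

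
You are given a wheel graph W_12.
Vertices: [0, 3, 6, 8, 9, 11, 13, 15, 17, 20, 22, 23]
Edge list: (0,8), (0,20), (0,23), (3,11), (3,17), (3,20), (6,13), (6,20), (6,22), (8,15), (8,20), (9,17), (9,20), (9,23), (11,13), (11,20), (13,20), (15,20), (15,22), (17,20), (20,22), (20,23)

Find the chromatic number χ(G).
Clique number ω(G) = 3 (lower bound: χ ≥ ω).
Odd cycle [8, 15, 22, 6, 13, 11, 3, 17, 9, 23, 0] needs 3 colors (χ ≥ 3).
Vertex 20 is adjacent to every vertex of [0, 3, 6, 8, 9, 11, 13, 15, 17, 22, 23], which already need 3 colors among themselves, so 20 needs a new color (χ ≥ 4).
The coloring below uses 4 colors, so χ(G) = 4.
A valid 4-coloring: color 1: [20]; color 2: [3, 8, 13, 22, 23]; color 3: [0, 6, 11, 15, 17]; color 4: [9].

χ(G) = 4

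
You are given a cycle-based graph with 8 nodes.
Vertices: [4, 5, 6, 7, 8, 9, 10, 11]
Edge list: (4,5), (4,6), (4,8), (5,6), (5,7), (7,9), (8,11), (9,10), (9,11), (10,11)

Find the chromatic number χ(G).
χ(G) = 3

Clique number ω(G) = 3 (lower bound: χ ≥ ω).
The clique on [4, 5, 6] has size 3, forcing χ ≥ 3, and the coloring below uses 3 colors, so χ(G) = 3.
A valid 3-coloring: color 1: [5, 8, 9]; color 2: [4, 7, 11]; color 3: [6, 10].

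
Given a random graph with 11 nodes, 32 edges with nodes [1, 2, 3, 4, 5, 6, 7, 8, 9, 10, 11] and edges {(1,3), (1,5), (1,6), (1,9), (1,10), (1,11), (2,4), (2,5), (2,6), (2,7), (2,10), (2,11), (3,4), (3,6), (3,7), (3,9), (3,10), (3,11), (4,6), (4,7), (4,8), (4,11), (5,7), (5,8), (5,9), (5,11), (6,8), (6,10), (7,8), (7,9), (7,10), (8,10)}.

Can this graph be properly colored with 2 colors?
The clique on vertices [1, 3, 6, 10] has size 4 > 2, so it alone needs 4 colors.

No, G is not 2-colorable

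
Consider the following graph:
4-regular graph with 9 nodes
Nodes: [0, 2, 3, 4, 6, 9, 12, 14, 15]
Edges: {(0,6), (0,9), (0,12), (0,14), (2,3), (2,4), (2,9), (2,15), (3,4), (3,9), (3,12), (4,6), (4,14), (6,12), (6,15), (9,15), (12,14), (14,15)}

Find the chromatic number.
χ(G) = 3

Clique number ω(G) = 3 (lower bound: χ ≥ ω).
The clique on [0, 6, 12] has size 3, forcing χ ≥ 3, and the coloring below uses 3 colors, so χ(G) = 3.
A valid 3-coloring: color 1: [2, 6, 14]; color 2: [4, 9, 12]; color 3: [0, 3, 15].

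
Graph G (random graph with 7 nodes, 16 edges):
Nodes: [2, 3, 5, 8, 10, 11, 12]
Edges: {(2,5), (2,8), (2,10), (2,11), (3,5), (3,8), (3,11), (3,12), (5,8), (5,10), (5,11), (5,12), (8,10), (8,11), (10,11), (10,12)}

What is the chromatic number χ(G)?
χ(G) = 5

Clique number ω(G) = 5 (lower bound: χ ≥ ω).
The clique on [2, 5, 8, 10, 11] has size 5, forcing χ ≥ 5, and the coloring below uses 5 colors, so χ(G) = 5.
A valid 5-coloring: color 1: [5]; color 2: [8, 12]; color 3: [3, 10]; color 4: [11]; color 5: [2].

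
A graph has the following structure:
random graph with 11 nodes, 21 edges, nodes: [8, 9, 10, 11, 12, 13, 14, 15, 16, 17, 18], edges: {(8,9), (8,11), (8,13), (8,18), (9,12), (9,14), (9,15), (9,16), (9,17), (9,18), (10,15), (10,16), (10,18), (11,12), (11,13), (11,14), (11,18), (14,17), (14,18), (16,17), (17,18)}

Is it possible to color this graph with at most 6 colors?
A valid 6-coloring: color 1: [9, 10, 11]; color 2: [12, 13, 15, 16, 18]; color 3: [8, 17]; color 4: [14].
(χ(G) = 4 ≤ 6.)

Yes, G is 6-colorable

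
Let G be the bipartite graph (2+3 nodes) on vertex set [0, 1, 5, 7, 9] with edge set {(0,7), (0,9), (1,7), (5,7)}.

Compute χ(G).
χ(G) = 2

Clique number ω(G) = 2 (lower bound: χ ≥ ω).
The graph is bipartite (no odd cycle), so 2 colors suffice: χ(G) = 2.
A valid 2-coloring: color 1: [7, 9]; color 2: [0, 1, 5].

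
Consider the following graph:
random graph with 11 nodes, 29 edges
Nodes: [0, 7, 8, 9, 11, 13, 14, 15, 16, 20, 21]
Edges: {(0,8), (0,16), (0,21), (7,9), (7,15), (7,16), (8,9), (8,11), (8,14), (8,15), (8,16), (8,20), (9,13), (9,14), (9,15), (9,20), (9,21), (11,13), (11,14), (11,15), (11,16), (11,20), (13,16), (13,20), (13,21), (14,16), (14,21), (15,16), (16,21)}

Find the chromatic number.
χ(G) = 4

Clique number ω(G) = 4 (lower bound: χ ≥ ω).
The clique on [8, 11, 14, 16] has size 4, forcing χ ≥ 4, and the coloring below uses 4 colors, so χ(G) = 4.
A valid 4-coloring: color 1: [9, 16]; color 2: [7, 8, 13]; color 3: [11, 21]; color 4: [0, 14, 15, 20].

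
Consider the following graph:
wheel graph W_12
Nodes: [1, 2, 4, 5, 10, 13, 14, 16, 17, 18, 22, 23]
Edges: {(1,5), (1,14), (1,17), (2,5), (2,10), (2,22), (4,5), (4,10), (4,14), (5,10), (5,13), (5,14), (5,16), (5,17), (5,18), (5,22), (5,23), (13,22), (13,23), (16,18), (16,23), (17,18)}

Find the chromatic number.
χ(G) = 4

Clique number ω(G) = 3 (lower bound: χ ≥ ω).
Odd cycle [1, 14, 4, 10, 2, 22, 13, 23, 16, 18, 17] needs 3 colors (χ ≥ 3).
Vertex 5 is adjacent to every vertex of [1, 2, 4, 10, 13, 14, 16, 17, 18, 22, 23], which already need 3 colors among themselves, so 5 needs a new color (χ ≥ 4).
The coloring below uses 4 colors, so χ(G) = 4.
A valid 4-coloring: color 1: [5]; color 2: [1, 2, 4, 13, 18]; color 3: [10, 14, 17, 22, 23]; color 4: [16].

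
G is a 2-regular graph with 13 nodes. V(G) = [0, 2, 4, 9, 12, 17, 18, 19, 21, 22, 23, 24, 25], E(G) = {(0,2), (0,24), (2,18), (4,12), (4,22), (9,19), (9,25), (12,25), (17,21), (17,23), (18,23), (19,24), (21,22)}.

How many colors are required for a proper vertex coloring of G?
χ(G) = 3

Clique number ω(G) = 2 (lower bound: χ ≥ ω).
Odd cycle [22, 21, 17, 23, 18, 2, 0, 24, 19, 9, 25, 12, 4] needs 3 colors (χ ≥ 3).
The coloring below uses 3 colors, so χ(G) = 3.
A valid 3-coloring: color 1: [9, 12, 17, 18, 22, 24]; color 2: [2, 4, 19, 21, 23, 25]; color 3: [0].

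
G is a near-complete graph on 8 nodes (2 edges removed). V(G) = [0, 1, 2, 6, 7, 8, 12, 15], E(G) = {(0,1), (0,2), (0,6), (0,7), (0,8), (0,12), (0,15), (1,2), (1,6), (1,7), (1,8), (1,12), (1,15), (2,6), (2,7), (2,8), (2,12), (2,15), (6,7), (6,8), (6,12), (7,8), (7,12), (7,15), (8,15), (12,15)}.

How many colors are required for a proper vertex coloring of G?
χ(G) = 6

Clique number ω(G) = 6 (lower bound: χ ≥ ω).
The clique on [0, 1, 2, 6, 7, 8] has size 6, forcing χ ≥ 6, and the coloring below uses 6 colors, so χ(G) = 6.
A valid 6-coloring: color 1: [1]; color 2: [2]; color 3: [0]; color 4: [7]; color 5: [6, 15]; color 6: [8, 12].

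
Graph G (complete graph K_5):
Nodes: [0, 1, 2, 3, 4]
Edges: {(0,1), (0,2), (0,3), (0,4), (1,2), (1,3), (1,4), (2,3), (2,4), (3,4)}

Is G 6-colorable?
Yes, G is 6-colorable

A valid 6-coloring: color 1: [1]; color 2: [0]; color 3: [2]; color 4: [4]; color 5: [3].
(χ(G) = 5 ≤ 6.)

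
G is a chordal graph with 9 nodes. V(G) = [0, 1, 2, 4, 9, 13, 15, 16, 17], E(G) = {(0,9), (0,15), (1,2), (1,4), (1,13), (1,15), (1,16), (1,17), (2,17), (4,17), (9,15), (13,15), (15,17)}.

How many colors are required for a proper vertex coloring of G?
χ(G) = 3

Clique number ω(G) = 3 (lower bound: χ ≥ ω).
The clique on [0, 9, 15] has size 3, forcing χ ≥ 3, and the coloring below uses 3 colors, so χ(G) = 3.
A valid 3-coloring: color 1: [0, 1]; color 2: [2, 4, 15, 16]; color 3: [9, 13, 17].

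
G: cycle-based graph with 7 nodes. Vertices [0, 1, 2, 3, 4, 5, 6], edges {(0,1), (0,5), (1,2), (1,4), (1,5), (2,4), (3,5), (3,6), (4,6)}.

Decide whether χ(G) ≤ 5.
A valid 5-coloring: color 1: [1, 6]; color 2: [4, 5]; color 3: [0, 2, 3].
(χ(G) = 3 ≤ 5.)

Yes, G is 5-colorable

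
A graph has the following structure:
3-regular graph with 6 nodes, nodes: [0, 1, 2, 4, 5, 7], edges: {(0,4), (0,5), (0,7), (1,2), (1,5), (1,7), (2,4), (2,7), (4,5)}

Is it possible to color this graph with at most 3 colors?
A valid 3-coloring: color 1: [1, 4]; color 2: [5, 7]; color 3: [0, 2].
(χ(G) = 3 ≤ 3.)

Yes, G is 3-colorable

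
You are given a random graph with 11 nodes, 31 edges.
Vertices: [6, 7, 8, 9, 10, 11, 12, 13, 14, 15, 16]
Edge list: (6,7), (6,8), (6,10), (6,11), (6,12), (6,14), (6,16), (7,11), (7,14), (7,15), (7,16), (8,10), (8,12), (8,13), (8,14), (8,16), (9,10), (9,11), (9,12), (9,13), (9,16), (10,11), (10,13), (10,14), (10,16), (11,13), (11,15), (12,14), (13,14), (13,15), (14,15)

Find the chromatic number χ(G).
χ(G) = 4

Clique number ω(G) = 4 (lower bound: χ ≥ ω).
The clique on [9, 10, 11, 13] has size 4, forcing χ ≥ 4, and the coloring below uses 4 colors, so χ(G) = 4.
A valid 4-coloring: color 1: [7, 10, 12]; color 2: [11, 14, 16]; color 3: [6, 13]; color 4: [8, 9, 15].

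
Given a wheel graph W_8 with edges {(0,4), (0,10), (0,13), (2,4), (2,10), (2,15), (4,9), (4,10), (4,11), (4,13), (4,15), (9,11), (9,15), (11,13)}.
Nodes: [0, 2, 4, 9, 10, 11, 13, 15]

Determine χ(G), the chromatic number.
Clique number ω(G) = 3 (lower bound: χ ≥ ω).
Odd cycle [10, 2, 15, 9, 11, 13, 0] needs 3 colors (χ ≥ 3).
Vertex 4 is adjacent to every vertex of [0, 2, 9, 10, 11, 13, 15], which already need 3 colors among themselves, so 4 needs a new color (χ ≥ 4).
The coloring below uses 4 colors, so χ(G) = 4.
A valid 4-coloring: color 1: [4]; color 2: [10, 13, 15]; color 3: [0, 2, 9]; color 4: [11].

χ(G) = 4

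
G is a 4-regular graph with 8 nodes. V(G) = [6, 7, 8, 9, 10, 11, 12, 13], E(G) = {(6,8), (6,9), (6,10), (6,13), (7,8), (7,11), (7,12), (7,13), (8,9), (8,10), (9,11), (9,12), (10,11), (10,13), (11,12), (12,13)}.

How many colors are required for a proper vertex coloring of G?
χ(G) = 3

Clique number ω(G) = 3 (lower bound: χ ≥ ω).
The clique on [9, 11, 12] has size 3, forcing χ ≥ 3, and the coloring below uses 3 colors, so χ(G) = 3.
A valid 3-coloring: color 1: [7, 9, 10]; color 2: [8, 11, 13]; color 3: [6, 12].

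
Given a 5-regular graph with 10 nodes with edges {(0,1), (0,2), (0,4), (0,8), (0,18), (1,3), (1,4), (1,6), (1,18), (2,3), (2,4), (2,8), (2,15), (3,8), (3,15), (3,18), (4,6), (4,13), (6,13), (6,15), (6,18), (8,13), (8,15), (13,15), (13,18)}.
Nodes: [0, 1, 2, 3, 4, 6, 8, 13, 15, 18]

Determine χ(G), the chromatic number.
χ(G) = 4

Clique number ω(G) = 4 (lower bound: χ ≥ ω).
The clique on [2, 3, 8, 15] has size 4, forcing χ ≥ 4, and the coloring below uses 4 colors, so χ(G) = 4.
A valid 4-coloring: color 1: [0, 15]; color 2: [1, 2, 13]; color 3: [4, 8, 18]; color 4: [3, 6].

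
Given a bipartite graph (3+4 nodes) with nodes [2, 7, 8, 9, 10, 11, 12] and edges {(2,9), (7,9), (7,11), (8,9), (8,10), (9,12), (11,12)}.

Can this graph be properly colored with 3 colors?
Yes, G is 3-colorable

A valid 3-coloring: color 1: [9, 10, 11]; color 2: [2, 7, 8, 12].
(χ(G) = 2 ≤ 3.)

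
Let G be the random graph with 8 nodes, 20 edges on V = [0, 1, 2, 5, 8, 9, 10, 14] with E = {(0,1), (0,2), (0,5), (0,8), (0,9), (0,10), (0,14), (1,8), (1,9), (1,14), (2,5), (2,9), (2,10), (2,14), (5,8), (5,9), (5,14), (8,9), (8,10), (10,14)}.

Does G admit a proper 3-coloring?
No, G is not 3-colorable

The clique on vertices [0, 1, 8, 9] has size 4 > 3, so it alone needs 4 colors.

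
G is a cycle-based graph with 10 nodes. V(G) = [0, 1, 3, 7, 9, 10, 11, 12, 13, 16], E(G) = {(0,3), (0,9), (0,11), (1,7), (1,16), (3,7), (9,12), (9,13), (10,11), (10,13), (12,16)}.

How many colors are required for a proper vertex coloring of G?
χ(G) = 3

Clique number ω(G) = 2 (lower bound: χ ≥ ω).
Odd cycle [3, 7, 1, 16, 12, 9, 0] needs 3 colors (χ ≥ 3).
The coloring below uses 3 colors, so χ(G) = 3.
A valid 3-coloring: color 1: [0, 7, 10, 16]; color 2: [1, 3, 9, 11]; color 3: [12, 13].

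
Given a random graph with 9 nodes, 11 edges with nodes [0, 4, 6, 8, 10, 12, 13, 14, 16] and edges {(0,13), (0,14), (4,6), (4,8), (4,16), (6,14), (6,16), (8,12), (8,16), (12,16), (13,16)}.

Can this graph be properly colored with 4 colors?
A valid 4-coloring: color 1: [0, 10, 16]; color 2: [6, 8, 13]; color 3: [4, 12, 14].
(χ(G) = 3 ≤ 4.)

Yes, G is 4-colorable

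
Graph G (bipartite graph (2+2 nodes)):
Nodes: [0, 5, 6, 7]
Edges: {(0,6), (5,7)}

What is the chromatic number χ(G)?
Clique number ω(G) = 2 (lower bound: χ ≥ ω).
The graph is bipartite (no odd cycle), so 2 colors suffice: χ(G) = 2.
A valid 2-coloring: color 1: [6, 7]; color 2: [0, 5].

χ(G) = 2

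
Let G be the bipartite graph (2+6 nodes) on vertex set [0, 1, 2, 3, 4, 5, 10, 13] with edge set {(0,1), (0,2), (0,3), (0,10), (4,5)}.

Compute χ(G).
Clique number ω(G) = 2 (lower bound: χ ≥ ω).
The graph is bipartite (no odd cycle), so 2 colors suffice: χ(G) = 2.
A valid 2-coloring: color 1: [0, 4, 13]; color 2: [1, 2, 3, 5, 10].

χ(G) = 2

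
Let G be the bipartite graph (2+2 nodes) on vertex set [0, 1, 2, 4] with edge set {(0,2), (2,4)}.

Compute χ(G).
Clique number ω(G) = 2 (lower bound: χ ≥ ω).
The graph is bipartite (no odd cycle), so 2 colors suffice: χ(G) = 2.
A valid 2-coloring: color 1: [1, 2]; color 2: [0, 4].

χ(G) = 2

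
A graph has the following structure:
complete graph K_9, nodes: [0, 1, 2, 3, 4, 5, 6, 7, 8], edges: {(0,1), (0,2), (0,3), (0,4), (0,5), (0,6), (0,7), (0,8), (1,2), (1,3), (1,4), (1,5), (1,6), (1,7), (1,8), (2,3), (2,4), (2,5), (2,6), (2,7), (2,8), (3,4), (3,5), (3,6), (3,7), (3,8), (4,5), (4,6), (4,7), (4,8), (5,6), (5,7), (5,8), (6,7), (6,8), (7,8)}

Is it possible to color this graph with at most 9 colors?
Yes, G is 9-colorable

A valid 9-coloring: color 1: [3]; color 2: [2]; color 3: [7]; color 4: [4]; color 5: [6]; color 6: [5]; color 7: [0]; color 8: [8]; color 9: [1].
(χ(G) = 9 ≤ 9.)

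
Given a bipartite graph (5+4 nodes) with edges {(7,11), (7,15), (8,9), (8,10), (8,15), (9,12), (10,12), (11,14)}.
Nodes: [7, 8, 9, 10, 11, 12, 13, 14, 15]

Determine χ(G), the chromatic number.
χ(G) = 2

Clique number ω(G) = 2 (lower bound: χ ≥ ω).
The graph is bipartite (no odd cycle), so 2 colors suffice: χ(G) = 2.
A valid 2-coloring: color 1: [7, 8, 12, 13, 14]; color 2: [9, 10, 11, 15].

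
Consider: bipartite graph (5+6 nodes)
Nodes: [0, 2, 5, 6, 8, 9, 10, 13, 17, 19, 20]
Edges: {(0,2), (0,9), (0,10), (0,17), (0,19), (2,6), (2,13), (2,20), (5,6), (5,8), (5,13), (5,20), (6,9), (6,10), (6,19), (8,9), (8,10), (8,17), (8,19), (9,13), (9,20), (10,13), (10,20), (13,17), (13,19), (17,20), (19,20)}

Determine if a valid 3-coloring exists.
Yes, G is 3-colorable

A valid 3-coloring: color 1: [0, 6, 8, 13, 20]; color 2: [2, 5, 9, 10, 17, 19].
(χ(G) = 2 ≤ 3.)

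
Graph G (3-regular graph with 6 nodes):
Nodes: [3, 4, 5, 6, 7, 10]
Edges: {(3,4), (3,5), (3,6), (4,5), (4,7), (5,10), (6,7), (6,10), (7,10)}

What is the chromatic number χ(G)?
χ(G) = 3

Clique number ω(G) = 3 (lower bound: χ ≥ ω).
The clique on [6, 7, 10] has size 3, forcing χ ≥ 3, and the coloring below uses 3 colors, so χ(G) = 3.
A valid 3-coloring: color 1: [3, 7]; color 2: [4, 10]; color 3: [5, 6].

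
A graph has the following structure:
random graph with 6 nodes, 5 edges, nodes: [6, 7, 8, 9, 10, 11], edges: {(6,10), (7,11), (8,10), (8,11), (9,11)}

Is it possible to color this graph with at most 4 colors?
A valid 4-coloring: color 1: [10, 11]; color 2: [6, 7, 8, 9].
(χ(G) = 2 ≤ 4.)

Yes, G is 4-colorable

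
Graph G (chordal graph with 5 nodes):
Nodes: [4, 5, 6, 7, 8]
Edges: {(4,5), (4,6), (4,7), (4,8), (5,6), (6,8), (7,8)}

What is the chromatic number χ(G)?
Clique number ω(G) = 3 (lower bound: χ ≥ ω).
The clique on [4, 6, 8] has size 3, forcing χ ≥ 3, and the coloring below uses 3 colors, so χ(G) = 3.
A valid 3-coloring: color 1: [4]; color 2: [6, 7]; color 3: [5, 8].

χ(G) = 3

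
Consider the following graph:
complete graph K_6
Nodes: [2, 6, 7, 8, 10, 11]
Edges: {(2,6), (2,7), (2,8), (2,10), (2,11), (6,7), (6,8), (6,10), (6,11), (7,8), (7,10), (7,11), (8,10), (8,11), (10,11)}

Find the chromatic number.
Clique number ω(G) = 6 (lower bound: χ ≥ ω).
The clique on [2, 6, 7, 8, 10, 11] has size 6, forcing χ ≥ 6, and the coloring below uses 6 colors, so χ(G) = 6.
A valid 6-coloring: color 1: [6]; color 2: [11]; color 3: [2]; color 4: [10]; color 5: [7]; color 6: [8].

χ(G) = 6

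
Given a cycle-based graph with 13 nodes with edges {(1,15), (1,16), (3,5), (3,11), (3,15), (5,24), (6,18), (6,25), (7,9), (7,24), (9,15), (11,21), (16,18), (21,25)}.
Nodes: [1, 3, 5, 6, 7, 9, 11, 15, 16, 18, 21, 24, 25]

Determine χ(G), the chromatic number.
Clique number ω(G) = 2 (lower bound: χ ≥ ω).
Odd cycle [25, 21, 11, 3, 15, 1, 16, 18, 6] needs 3 colors (χ ≥ 3).
The coloring below uses 3 colors, so χ(G) = 3.
A valid 3-coloring: color 1: [1, 3, 6, 9, 21, 24]; color 2: [5, 7, 11, 15, 18, 25]; color 3: [16].

χ(G) = 3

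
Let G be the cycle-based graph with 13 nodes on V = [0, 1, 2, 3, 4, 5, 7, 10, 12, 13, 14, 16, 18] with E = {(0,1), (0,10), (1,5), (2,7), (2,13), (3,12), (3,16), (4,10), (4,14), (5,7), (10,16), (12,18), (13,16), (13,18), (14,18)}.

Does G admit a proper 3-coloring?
A valid 3-coloring: color 1: [1, 7, 10, 12, 13, 14]; color 2: [0, 2, 4, 5, 16, 18]; color 3: [3].
(χ(G) = 3 ≤ 3.)

Yes, G is 3-colorable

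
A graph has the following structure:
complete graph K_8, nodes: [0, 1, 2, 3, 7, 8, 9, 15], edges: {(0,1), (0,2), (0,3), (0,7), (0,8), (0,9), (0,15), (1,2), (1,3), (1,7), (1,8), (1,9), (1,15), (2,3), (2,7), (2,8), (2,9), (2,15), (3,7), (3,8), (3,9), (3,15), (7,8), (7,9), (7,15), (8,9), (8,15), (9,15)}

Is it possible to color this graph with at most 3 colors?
The clique on vertices [0, 1, 2, 3, 7, 8, 9, 15] has size 8 > 3, so it alone needs 8 colors.

No, G is not 3-colorable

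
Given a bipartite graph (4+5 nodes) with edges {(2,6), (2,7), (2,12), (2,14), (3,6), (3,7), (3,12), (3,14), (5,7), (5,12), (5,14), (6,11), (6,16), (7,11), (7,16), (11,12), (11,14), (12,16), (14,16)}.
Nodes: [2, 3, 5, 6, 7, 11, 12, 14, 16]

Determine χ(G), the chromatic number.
Clique number ω(G) = 2 (lower bound: χ ≥ ω).
The graph is bipartite (no odd cycle), so 2 colors suffice: χ(G) = 2.
A valid 2-coloring: color 1: [6, 7, 12, 14]; color 2: [2, 3, 5, 11, 16].

χ(G) = 2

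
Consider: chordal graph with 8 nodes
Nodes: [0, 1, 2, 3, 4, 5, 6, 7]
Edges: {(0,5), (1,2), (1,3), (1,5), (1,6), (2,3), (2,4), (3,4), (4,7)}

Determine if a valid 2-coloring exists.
No, G is not 2-colorable

The clique on vertices [1, 2, 3] has size 3 > 2, so it alone needs 3 colors.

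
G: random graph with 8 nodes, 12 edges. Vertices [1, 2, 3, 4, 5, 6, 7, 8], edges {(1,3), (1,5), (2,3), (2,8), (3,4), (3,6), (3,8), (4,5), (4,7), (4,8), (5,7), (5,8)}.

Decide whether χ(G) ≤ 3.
Yes, G is 3-colorable

A valid 3-coloring: color 1: [3, 5]; color 2: [1, 2, 4, 6]; color 3: [7, 8].
(χ(G) = 3 ≤ 3.)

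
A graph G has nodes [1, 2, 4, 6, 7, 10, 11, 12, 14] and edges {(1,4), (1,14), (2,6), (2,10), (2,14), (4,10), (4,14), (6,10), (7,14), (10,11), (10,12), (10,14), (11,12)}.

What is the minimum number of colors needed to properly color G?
χ(G) = 3

Clique number ω(G) = 3 (lower bound: χ ≥ ω).
The clique on [1, 4, 14] has size 3, forcing χ ≥ 3, and the coloring below uses 3 colors, so χ(G) = 3.
A valid 3-coloring: color 1: [1, 7, 10]; color 2: [6, 12, 14]; color 3: [2, 4, 11].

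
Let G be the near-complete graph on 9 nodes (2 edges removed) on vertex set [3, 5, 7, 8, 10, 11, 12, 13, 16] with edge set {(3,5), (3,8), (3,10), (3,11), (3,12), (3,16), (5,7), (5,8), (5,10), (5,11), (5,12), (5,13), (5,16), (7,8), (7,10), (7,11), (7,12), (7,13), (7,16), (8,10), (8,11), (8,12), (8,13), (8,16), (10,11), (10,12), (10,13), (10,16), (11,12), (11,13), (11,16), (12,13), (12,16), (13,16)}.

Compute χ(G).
χ(G) = 8

Clique number ω(G) = 8 (lower bound: χ ≥ ω).
The clique on [5, 7, 8, 10, 11, 12, 13, 16] has size 8, forcing χ ≥ 8, and the coloring below uses 8 colors, so χ(G) = 8.
A valid 8-coloring: color 1: [5]; color 2: [8]; color 3: [16]; color 4: [10]; color 5: [11]; color 6: [12]; color 7: [3, 13]; color 8: [7].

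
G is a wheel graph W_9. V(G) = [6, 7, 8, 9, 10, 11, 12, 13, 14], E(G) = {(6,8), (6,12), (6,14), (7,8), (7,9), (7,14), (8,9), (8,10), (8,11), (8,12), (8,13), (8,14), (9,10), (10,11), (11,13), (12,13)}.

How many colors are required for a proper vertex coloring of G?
χ(G) = 3

Clique number ω(G) = 3 (lower bound: χ ≥ ω).
The clique on [6, 8, 12] has size 3, forcing χ ≥ 3, and the coloring below uses 3 colors, so χ(G) = 3.
A valid 3-coloring: color 1: [8]; color 2: [9, 11, 12, 14]; color 3: [6, 7, 10, 13].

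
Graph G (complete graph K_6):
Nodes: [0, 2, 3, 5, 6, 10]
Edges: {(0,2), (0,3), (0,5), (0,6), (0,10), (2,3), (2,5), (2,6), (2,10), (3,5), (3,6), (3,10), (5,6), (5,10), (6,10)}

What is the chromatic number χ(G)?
χ(G) = 6

Clique number ω(G) = 6 (lower bound: χ ≥ ω).
The clique on [0, 2, 3, 5, 6, 10] has size 6, forcing χ ≥ 6, and the coloring below uses 6 colors, so χ(G) = 6.
A valid 6-coloring: color 1: [2]; color 2: [5]; color 3: [0]; color 4: [6]; color 5: [3]; color 6: [10].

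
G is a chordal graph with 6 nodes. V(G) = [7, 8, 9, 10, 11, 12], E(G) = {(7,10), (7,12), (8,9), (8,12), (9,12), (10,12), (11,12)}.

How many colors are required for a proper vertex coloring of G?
χ(G) = 3

Clique number ω(G) = 3 (lower bound: χ ≥ ω).
The clique on [8, 9, 12] has size 3, forcing χ ≥ 3, and the coloring below uses 3 colors, so χ(G) = 3.
A valid 3-coloring: color 1: [12]; color 2: [9, 10, 11]; color 3: [7, 8].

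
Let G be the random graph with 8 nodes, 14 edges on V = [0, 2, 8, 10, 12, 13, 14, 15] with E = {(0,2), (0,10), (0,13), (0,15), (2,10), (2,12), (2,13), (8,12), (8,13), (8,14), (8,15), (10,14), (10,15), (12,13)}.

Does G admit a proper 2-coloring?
The clique on vertices [0, 2, 10] has size 3 > 2, so it alone needs 3 colors.

No, G is not 2-colorable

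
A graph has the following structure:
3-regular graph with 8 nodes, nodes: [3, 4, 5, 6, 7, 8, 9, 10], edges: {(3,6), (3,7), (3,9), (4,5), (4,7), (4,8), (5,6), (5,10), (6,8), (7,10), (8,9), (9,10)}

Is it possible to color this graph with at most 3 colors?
A valid 3-coloring: color 1: [4, 6, 9]; color 2: [3, 8, 10]; color 3: [5, 7].
(χ(G) = 3 ≤ 3.)

Yes, G is 3-colorable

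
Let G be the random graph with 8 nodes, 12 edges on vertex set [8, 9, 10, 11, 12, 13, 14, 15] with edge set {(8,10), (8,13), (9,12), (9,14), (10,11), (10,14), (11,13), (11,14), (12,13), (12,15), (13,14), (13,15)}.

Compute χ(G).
Clique number ω(G) = 3 (lower bound: χ ≥ ω).
The clique on [10, 11, 14] has size 3, forcing χ ≥ 3, and the coloring below uses 3 colors, so χ(G) = 3.
A valid 3-coloring: color 1: [9, 10, 13]; color 2: [8, 12, 14]; color 3: [11, 15].

χ(G) = 3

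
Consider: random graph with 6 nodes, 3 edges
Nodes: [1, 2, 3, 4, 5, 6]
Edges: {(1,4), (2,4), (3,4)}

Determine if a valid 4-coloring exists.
A valid 4-coloring: color 1: [4, 5, 6]; color 2: [1, 2, 3].
(χ(G) = 2 ≤ 4.)

Yes, G is 4-colorable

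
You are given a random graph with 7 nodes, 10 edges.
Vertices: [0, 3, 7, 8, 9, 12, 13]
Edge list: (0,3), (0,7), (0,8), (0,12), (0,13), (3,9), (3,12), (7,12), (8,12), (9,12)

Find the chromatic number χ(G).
χ(G) = 3

Clique number ω(G) = 3 (lower bound: χ ≥ ω).
The clique on [0, 8, 12] has size 3, forcing χ ≥ 3, and the coloring below uses 3 colors, so χ(G) = 3.
A valid 3-coloring: color 1: [0, 9]; color 2: [12, 13]; color 3: [3, 7, 8].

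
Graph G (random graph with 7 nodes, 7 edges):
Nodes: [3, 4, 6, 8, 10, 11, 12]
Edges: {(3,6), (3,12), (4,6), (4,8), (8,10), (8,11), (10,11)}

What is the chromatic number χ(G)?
χ(G) = 3

Clique number ω(G) = 3 (lower bound: χ ≥ ω).
The clique on [8, 10, 11] has size 3, forcing χ ≥ 3, and the coloring below uses 3 colors, so χ(G) = 3.
A valid 3-coloring: color 1: [6, 8, 12]; color 2: [3, 4, 11]; color 3: [10].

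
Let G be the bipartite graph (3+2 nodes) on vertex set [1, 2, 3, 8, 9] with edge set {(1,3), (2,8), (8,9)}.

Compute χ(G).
Clique number ω(G) = 2 (lower bound: χ ≥ ω).
The graph is bipartite (no odd cycle), so 2 colors suffice: χ(G) = 2.
A valid 2-coloring: color 1: [3, 8]; color 2: [1, 2, 9].

χ(G) = 2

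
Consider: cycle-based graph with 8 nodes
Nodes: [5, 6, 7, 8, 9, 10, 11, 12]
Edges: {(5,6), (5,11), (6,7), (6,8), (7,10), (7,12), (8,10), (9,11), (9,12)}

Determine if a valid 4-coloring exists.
A valid 4-coloring: color 1: [5, 7, 8, 9]; color 2: [6, 10, 11, 12].
(χ(G) = 2 ≤ 4.)

Yes, G is 4-colorable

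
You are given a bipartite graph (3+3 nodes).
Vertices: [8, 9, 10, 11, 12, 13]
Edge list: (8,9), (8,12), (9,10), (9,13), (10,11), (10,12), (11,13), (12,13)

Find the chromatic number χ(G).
χ(G) = 2

Clique number ω(G) = 2 (lower bound: χ ≥ ω).
The graph is bipartite (no odd cycle), so 2 colors suffice: χ(G) = 2.
A valid 2-coloring: color 1: [8, 10, 13]; color 2: [9, 11, 12].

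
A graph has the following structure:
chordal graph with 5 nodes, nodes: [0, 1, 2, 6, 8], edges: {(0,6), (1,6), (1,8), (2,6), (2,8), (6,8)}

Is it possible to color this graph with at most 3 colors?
A valid 3-coloring: color 1: [6]; color 2: [0, 8]; color 3: [1, 2].
(χ(G) = 3 ≤ 3.)

Yes, G is 3-colorable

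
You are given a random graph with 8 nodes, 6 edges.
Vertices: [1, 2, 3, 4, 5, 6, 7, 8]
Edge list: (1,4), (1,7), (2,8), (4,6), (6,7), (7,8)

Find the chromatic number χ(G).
Clique number ω(G) = 2 (lower bound: χ ≥ ω).
The graph is bipartite (no odd cycle), so 2 colors suffice: χ(G) = 2.
A valid 2-coloring: color 1: [2, 3, 4, 5, 7]; color 2: [1, 6, 8].

χ(G) = 2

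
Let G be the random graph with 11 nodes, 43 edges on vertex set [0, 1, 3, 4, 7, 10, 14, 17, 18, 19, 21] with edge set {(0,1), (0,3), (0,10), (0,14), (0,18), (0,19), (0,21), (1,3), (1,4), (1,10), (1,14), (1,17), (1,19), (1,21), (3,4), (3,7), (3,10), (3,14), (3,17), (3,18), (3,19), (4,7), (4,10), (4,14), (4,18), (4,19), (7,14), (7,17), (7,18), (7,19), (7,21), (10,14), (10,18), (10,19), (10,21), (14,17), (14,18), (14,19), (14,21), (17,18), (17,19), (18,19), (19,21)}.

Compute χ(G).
Clique number ω(G) = 6 (lower bound: χ ≥ ω).
The clique on [0, 1, 3, 10, 14, 19] has size 6, forcing χ ≥ 6, and the coloring below uses 6 colors, so χ(G) = 6.
A valid 6-coloring: color 1: [19]; color 2: [14]; color 3: [3, 21]; color 4: [1, 18]; color 5: [7, 10]; color 6: [0, 4, 17].

χ(G) = 6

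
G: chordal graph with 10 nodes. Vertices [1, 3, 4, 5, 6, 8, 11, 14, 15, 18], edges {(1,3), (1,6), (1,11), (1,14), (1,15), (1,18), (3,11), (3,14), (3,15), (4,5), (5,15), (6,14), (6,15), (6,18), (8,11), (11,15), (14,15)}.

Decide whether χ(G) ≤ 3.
No, G is not 3-colorable

The clique on vertices [1, 3, 11, 15] has size 4 > 3, so it alone needs 4 colors.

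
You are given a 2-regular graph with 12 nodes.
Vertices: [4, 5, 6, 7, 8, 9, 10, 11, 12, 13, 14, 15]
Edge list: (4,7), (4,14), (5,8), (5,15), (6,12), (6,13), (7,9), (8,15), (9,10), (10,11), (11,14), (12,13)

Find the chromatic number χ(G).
χ(G) = 3

Clique number ω(G) = 3 (lower bound: χ ≥ ω).
The clique on [5, 8, 15] has size 3, forcing χ ≥ 3, and the coloring below uses 3 colors, so χ(G) = 3.
A valid 3-coloring: color 1: [7, 8, 10, 13, 14]; color 2: [4, 6, 9, 11, 15]; color 3: [5, 12].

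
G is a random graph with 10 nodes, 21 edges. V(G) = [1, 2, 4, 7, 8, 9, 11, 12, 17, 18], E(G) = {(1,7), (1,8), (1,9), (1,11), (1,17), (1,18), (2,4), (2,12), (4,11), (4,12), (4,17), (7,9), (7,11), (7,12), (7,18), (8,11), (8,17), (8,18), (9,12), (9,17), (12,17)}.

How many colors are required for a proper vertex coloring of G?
χ(G) = 4

Clique number ω(G) = 3 (lower bound: χ ≥ ω).
Odd cycle [17, 8, 18, 7, 9] needs 3 colors (χ ≥ 3).
Vertex 1 is adjacent to every vertex of [7, 8, 9, 17, 18], which already need 3 colors among themselves, so 1 needs a new color (χ ≥ 4).
The coloring below uses 4 colors, so χ(G) = 4.
A valid 4-coloring: color 1: [1, 4]; color 2: [2, 7, 17]; color 3: [9, 11, 18]; color 4: [8, 12].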